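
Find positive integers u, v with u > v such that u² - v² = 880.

Factor: u² - v² = (u+v)(u-v) = 880.
We need two factors of 880 with the same parity.
Use u+v = 440 and u-v = 2 (product 440·2 = 880).
Adding: 2u = 442, so u = 221.
Subtracting: 2v = 438, so v = 219.
Check: 221² - 219² = 48841 - 47961 = 880 ✓

u = 221, v = 219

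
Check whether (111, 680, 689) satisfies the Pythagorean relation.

Compute a² + b²:
111² + 680² = 12321 + 462400 = 474721
Compute c²:
689² = 474721
Since 474721 = 474721, it is a Pythagorean triple.

Yes, it is a Pythagorean triple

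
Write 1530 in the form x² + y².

We need to find integers x, y > 0 such that x² + y² = 1530.
Trying x = 3: y² = 1530 - 3² = 1530 - 9 = 1521
y = 39
Check: 3² + 39² = 9 + 1521 = 1530 ✓

1530 = 3² + 39²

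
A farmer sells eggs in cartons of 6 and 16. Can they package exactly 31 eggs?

We need non-negative a, b with 6a + 16b = 31.
gcd(6, 16) = 2, and 2 does not divide 31.
No integer solutions exist.

No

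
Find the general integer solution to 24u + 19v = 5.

Step 1: Compute gcd(24, 19) = 1.
Since 1 divides 5, solutions exist.

Step 2: Find a particular solution using extended Euclidean algorithm.
We get u₀ = 20, v₀ = -25.
Check: 24*20 + 19*-25 = 5 = 5 ✓

Step 3: Write the general solution.
u = 20 + (19/1)t = 20 + 19t
v = -25 - (24/1)t = -25 - 24t
for any integer t.

u = 20 + 19t, v = -25 - 24t for integer t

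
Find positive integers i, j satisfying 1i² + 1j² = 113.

Try small values of i and check whether (113 - 1i²)/1 is a perfect square.
i = 7: 1·7² = 49, so 1j² = 113 - 49 = 64, giving j² = 64, j = 8.
Check: 1·7² + 1·8² = 49 + 64 = 113 ✓

i = 7, j = 8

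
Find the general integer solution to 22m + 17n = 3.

Step 1: Compute gcd(22, 17) = 1.
Since 1 divides 3, solutions exist.

Step 2: Find a particular solution using extended Euclidean algorithm.
We get m₀ = 21, n₀ = -27.
Check: 22*21 + 17*-27 = 3 = 3 ✓

Step 3: Write the general solution.
m = 21 + (17/1)t = 21 + 17t
n = -27 - (22/1)t = -27 - 22t
for any integer t.

m = 21 + 17t, n = -27 - 22t for integer t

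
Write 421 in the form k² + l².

We need to find integers k, l > 0 such that k² + l² = 421.
Trying k = 14: l² = 421 - 14² = 421 - 196 = 225
l = 15
Check: 14² + 15² = 196 + 225 = 421 ✓

421 = 14² + 15²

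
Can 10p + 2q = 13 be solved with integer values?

Step 1: Compute gcd(10, 2).
gcd(10, 2) = 2

Step 2: Check divisibility.
Does 2 divide 13? 13 = 2 x 6 + 1, so no.

By the theorem on linear Diophantine equations, 10p + 2q = 13 has integer solutions if and only if gcd(10, 2) divides 13. Since 2 does not divide 13, no solutions exist.

No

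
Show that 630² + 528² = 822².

Compute a² + b² = 630² + 528² = 396900 + 278784 = 675684
Compute c² = 822² = 675684
Since 675684 = 675684, confirmed.

Yes, it is a Pythagorean triple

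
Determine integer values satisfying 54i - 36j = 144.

Step 1: Check solvability.
gcd(54, 36) = 18
Since 18 divides 144, solutions exist.

Step 2: Apply extended Euclidean algorithm to find gcd.
We find integers such that 54*x0 + 36*y0 = 18

Step 3: Scale the particular solution.
Multiply by 144/18 = 8:
i = 8, j = 8

Step 4: Verify.
54*(8) - 36*(8) = 144 = 144 ✓

i = 8, j = 8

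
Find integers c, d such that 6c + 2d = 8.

Step 1: Check solvability.
gcd(6, 2) = 2
Since 2 divides 8, solutions exist.

Step 2: Apply extended Euclidean algorithm to find gcd.
We find integers such that 6*x0 + 2*y0 = 2

Step 3: Scale the particular solution.
Multiply by 8/2 = 4:
c = 0, d = 4

Step 4: Verify.
6*(0) + 2*(4) = 8 = 8 ✓

c = 0, d = 4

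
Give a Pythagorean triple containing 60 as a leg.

We need the other leg and hypotenuse such that 60² + x² = c².
Take x = 899, c = 901: 60² + 899² = 3600 + 808201 = 811801 = 901² ✓
Triple: (899, 60, 901)

(899, 60, 901)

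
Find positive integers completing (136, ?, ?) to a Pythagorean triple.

We need the other leg and hypotenuse such that 136² + x² = c².
Take x = 273, c = 305: 136² + 273² = 18496 + 74529 = 93025 = 305² ✓
Triple: (273, 136, 305)

(273, 136, 305)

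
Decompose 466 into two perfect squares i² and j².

We need to find integers i, j > 0 such that i² + j² = 466.
Trying i = 5: j² = 466 - 5² = 466 - 25 = 441
j = 21
Check: 5² + 21² = 25 + 441 = 466 ✓

466 = 5² + 21²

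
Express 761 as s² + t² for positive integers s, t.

We need to find integers s, t > 0 such that s² + t² = 761.
Trying s = 19: t² = 761 - 19² = 761 - 361 = 400
t = 20
Check: 19² + 20² = 361 + 400 = 761 ✓

761 = 19² + 20²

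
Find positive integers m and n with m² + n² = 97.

We need to find integers m, n > 0 such that m² + n² = 97.
Trying m = 4: n² = 97 - 4² = 97 - 16 = 81
n = 9
Check: 4² + 9² = 16 + 81 = 97 ✓

97 = 4² + 9²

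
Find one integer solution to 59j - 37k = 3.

Step 1: Check solvability.
gcd(59, 37) = 1
Since 1 divides 3, solutions exist.

Step 2: Apply extended Euclidean algorithm to find gcd.
We find integers such that 59*x0 + 37*y0 = 1

Step 3: Scale the particular solution.
Multiply by 3/1 = 3:
j = -15, k = -24

Step 4: Verify.
59*(-15) - 37*(-24) = 3 = 3 ✓

j = -15, k = -24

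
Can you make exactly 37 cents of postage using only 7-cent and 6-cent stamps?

We need non-negative x, y with 7x + 6y = 37.
gcd(7, 6) = 1 divides 37, so integer solutions exist.
Search for a non-negative one: x = 1 gives 6y = 37 - 7 = 30, so y = 5.
Check: 7·1 + 6·5 = 37 ✓

Yes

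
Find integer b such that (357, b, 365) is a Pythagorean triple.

b² = c² - a² = 365² - 357² = 133225 - 127449 = 5776
b = sqrt(5776) = 76

76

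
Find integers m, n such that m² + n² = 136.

We need to find integers m, n > 0 such that m² + n² = 136.
Trying m = 6: n² = 136 - 6² = 136 - 36 = 100
n = 10
Check: 6² + 10² = 36 + 100 = 136 ✓

136 = 6² + 10²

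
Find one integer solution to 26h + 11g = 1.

Step 1: Check solvability.
gcd(26, 11) = 1
Since 1 divides 1, solutions exist.

Step 2: Apply extended Euclidean algorithm to find gcd.
We find integers such that 26*x0 + 11*y0 = 1

Step 3: Scale the particular solution.
Multiply by 1/1 = 1:
h = 3, g = -7

Step 4: Verify.
26*(3) + 11*(-7) = 1 = 1 ✓

h = 3, g = -7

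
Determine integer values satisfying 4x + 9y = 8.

Step 1: Check solvability.
gcd(4, 9) = 1
Since 1 divides 8, solutions exist.

Step 2: Apply extended Euclidean algorithm to find gcd.
We find integers such that 4*x0 + 9*y0 = 1

Step 3: Scale the particular solution.
Multiply by 8/1 = 8:
x = -16, y = 8

Step 4: Verify.
4*(-16) + 9*(8) = 8 = 8 ✓

x = -16, y = 8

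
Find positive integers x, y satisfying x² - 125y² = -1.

We need x² = 125y² - 1. Try successive y:
y = 1: x² = 125·1² - 1 = 124, not a perfect square
y = 2: x² = 125·2² - 1 = 499, not a perfect square
y = 3: x² = 125·3² - 1 = 1124, not a perfect square
...
y = 61: x² = 125·61² - 1 = 465124 = 682² ✓
Check: 682² - 125·61² = 465124 - 465125 = -1 ✓

x = 682, y = 61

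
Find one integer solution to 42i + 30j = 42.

Step 1: Check solvability.
gcd(42, 30) = 6
Since 6 divides 42, solutions exist.

Step 2: Apply extended Euclidean algorithm to find gcd.
We find integers such that 42*x0 + 30*y0 = 6

Step 3: Scale the particular solution.
Multiply by 42/6 = 7:
i = -14, j = 21

Step 4: Verify.
42*(-14) + 30*(21) = 42 = 42 ✓

i = -14, j = 21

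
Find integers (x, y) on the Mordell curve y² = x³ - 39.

Try small integer x values and check whether x³ - 39 is a perfect square.
x = 10: x³ - 39 = 10³ - 39 = 1000 - 39 = 961
Is 961 a perfect square? 31² = 961 ✓
So (x, y) = (10, 31) is a solution.

x = 10, y = 31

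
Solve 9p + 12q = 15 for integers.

Step 1: Check solvability.
gcd(9, 12) = 3
Since 3 divides 15, solutions exist.

Step 2: Apply extended Euclidean algorithm to find gcd.
We find integers such that 9*x0 + 12*y0 = 3

Step 3: Scale the particular solution.
Multiply by 15/3 = 5:
p = -5, q = 5

Step 4: Verify.
9*(-5) + 12*(5) = 15 = 15 ✓

p = -5, q = 5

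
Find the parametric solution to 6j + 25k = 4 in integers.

Step 1: Compute gcd(6, 25) = 1.
Since 1 divides 4, solutions exist.

Step 2: Find a particular solution using extended Euclidean algorithm.
We get j₀ = -16, k₀ = 4.
Check: 6*-16 + 25*4 = 4 = 4 ✓

Step 3: Write the general solution.
j = -16 + (25/1)t = -16 + 25t
k = 4 - (6/1)t = 4 - 6t
for any integer t.

j = -16 + 25t, k = 4 - 6t for integer t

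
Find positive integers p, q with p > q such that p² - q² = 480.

Factor: p² - q² = (p+q)(p-q) = 480.
We need two factors of 480 with the same parity.
Use p+q = 240 and p-q = 2 (product 240·2 = 480).
Adding: 2p = 242, so p = 121.
Subtracting: 2q = 238, so q = 119.
Check: 121² - 119² = 14641 - 14161 = 480 ✓

p = 121, q = 119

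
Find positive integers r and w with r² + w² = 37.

We need to find integers r, w > 0 such that r² + w² = 37.
Trying r = 1: w² = 37 - 1² = 37 - 1 = 36
w = 6
Check: 1² + 6² = 1 + 36 = 37 ✓

37 = 1² + 6²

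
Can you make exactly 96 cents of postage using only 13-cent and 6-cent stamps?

We need non-negative x, y with 13x + 6y = 96.
gcd(13, 6) = 1 divides 96, so integer solutions exist.
Search for a non-negative one: x = 0 gives 6y = 96 - 0 = 96, so y = 16.
Check: 13·0 + 6·16 = 96 ✓

Yes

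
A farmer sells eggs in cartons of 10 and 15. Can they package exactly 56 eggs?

We need non-negative a, b with 10a + 15b = 56.
gcd(10, 15) = 5, and 5 does not divide 56.
No integer solutions exist.

No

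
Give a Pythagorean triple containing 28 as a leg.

We need the other leg and hypotenuse such that 28² + x² = c².
Take x = 195, c = 197: 28² + 195² = 784 + 38025 = 38809 = 197² ✓
Triple: (195, 28, 197)

(195, 28, 197)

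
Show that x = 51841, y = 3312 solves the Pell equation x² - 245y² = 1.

Compute x² = 51841² = 2687489281
Compute 245y² = 245·3312² = 245·10969344 = 2687489280
x² - 245y² = 2687489281 - 2687489280 = 1
Since this equals 1, (51841, 3312) is a solution.

Yes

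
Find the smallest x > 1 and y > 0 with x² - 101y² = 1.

We seek the smallest positive integers (x, y) with x² - 101y² = 1, i.e., x² = 101y² + 1.
Try successive y values:
y = 1: x² = 101·1² + 1 = 102, not a perfect square
y = 2: x² = 101·2² + 1 = 405, not a perfect square
y = 3: x² = 101·3² + 1 = 910, not a perfect square
... continuing the search (or via continued fractions) ...
y = 20: x² = 101·20² + 1 = 40401, x = 201 ✓

Verify: 201² - 101·20² = 40401 - 40400 = 1 ✓

x = 201, y = 20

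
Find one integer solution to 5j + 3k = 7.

Step 1: Check solvability.
gcd(5, 3) = 1
Since 1 divides 7, solutions exist.

Step 2: Apply extended Euclidean algorithm to find gcd.
We find integers such that 5*x0 + 3*y0 = 1

Step 3: Scale the particular solution.
Multiply by 7/1 = 7:
j = -7, k = 14

Step 4: Verify.
5*(-7) + 3*(14) = 7 = 7 ✓

j = -7, k = 14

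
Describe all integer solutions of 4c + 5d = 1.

Step 1: Compute gcd(4, 5) = 1.
Since 1 divides 1, solutions exist.

Step 2: Find a particular solution using extended Euclidean algorithm.
We get c₀ = -1, d₀ = 1.
Check: 4*-1 + 5*1 = 1 = 1 ✓

Step 3: Write the general solution.
c = -1 + (5/1)t = -1 + 5t
d = 1 - (4/1)t = 1 - 4t
for any integer t.

c = -1 + 5t, d = 1 - 4t for integer t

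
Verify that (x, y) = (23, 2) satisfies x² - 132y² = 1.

Compute x² = 23² = 529
Compute 132y² = 132·2² = 132·4 = 528
x² - 132y² = 529 - 528 = 1
Since this equals 1, (23, 2) is a solution.

Yes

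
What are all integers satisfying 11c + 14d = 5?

Step 1: Compute gcd(11, 14) = 1.
Since 1 divides 5, solutions exist.

Step 2: Find a particular solution using extended Euclidean algorithm.
We get c₀ = -25, d₀ = 20.
Check: 11*-25 + 14*20 = 5 = 5 ✓

Step 3: Write the general solution.
c = -25 + (14/1)t = -25 + 14t
d = 20 - (11/1)t = 20 - 11t
for any integer t.

c = -25 + 14t, d = 20 - 11t for integer t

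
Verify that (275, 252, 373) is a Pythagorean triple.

Compute a² + b²:
275² + 252² = 75625 + 63504 = 139129
Compute c²:
373² = 139129
Since 139129 = 139129, it is a Pythagorean triple.

Yes, it is a Pythagorean triple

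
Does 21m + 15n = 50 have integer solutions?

Step 1: Compute gcd(21, 15).
gcd(21, 15) = 3

Step 2: Check divisibility.
Does 3 divide 50? 50 = 3 x 16 + 2, so no.

By the theorem on linear Diophantine equations, 21m + 15n = 50 has integer solutions if and only if gcd(21, 15) divides 50. Since 3 does not divide 50, no solutions exist.

No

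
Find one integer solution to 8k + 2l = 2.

Step 1: Check solvability.
gcd(8, 2) = 2
Since 2 divides 2, solutions exist.

Step 2: Apply extended Euclidean algorithm to find gcd.
We find integers such that 8*x0 + 2*y0 = 2

Step 3: Scale the particular solution.
Multiply by 2/2 = 1:
k = 0, l = 1

Step 4: Verify.
8*(0) + 2*(1) = 2 = 2 ✓

k = 0, l = 1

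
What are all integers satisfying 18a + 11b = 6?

Step 1: Compute gcd(18, 11) = 1.
Since 1 divides 6, solutions exist.

Step 2: Find a particular solution using extended Euclidean algorithm.
We get a₀ = -18, b₀ = 30.
Check: 18*-18 + 11*30 = 6 = 6 ✓

Step 3: Write the general solution.
a = -18 + (11/1)t = -18 + 11t
b = 30 - (18/1)t = 30 - 18t
for any integer t.

a = -18 + 11t, b = 30 - 18t for integer t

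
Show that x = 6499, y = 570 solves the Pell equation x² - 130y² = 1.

Compute x² = 6499² = 42237001
Compute 130y² = 130·570² = 130·324900 = 42237000
x² - 130y² = 42237001 - 42237000 = 1
Since this equals 1, (6499, 570) is a solution.

Yes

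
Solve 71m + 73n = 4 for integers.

Step 1: Check solvability.
gcd(71, 73) = 1
Since 1 divides 4, solutions exist.

Step 2: Apply extended Euclidean algorithm to find gcd.
We find integers such that 71*x0 + 73*y0 = 1

Step 3: Scale the particular solution.
Multiply by 4/1 = 4:
m = 144, n = -140

Step 4: Verify.
71*(144) + 73*(-140) = 4 = 4 ✓

m = 144, n = -140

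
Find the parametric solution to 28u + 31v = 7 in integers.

Step 1: Compute gcd(28, 31) = 1.
Since 1 divides 7, solutions exist.

Step 2: Find a particular solution using extended Euclidean algorithm.
We get u₀ = 70, v₀ = -63.
Check: 28*70 + 31*-63 = 7 = 7 ✓

Step 3: Write the general solution.
u = 70 + (31/1)t = 70 + 31t
v = -63 - (28/1)t = -63 - 28t
for any integer t.

u = 70 + 31t, v = -63 - 28t for integer t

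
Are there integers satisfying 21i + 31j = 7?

Step 1: Compute gcd(21, 31).
gcd(21, 31) = 1

Step 2: Check divisibility.
Does 1 divide 7? 7 = 1 x 7, so yes.

By the theorem on linear Diophantine equations, 21i + 31j = 7 has integer solutions if and only if gcd(21, 31) divides 7. Since 1 | 7, solutions exist.

Yes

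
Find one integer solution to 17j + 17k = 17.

Step 1: Check solvability.
gcd(17, 17) = 17
Since 17 divides 17, solutions exist.

Step 2: Apply extended Euclidean algorithm to find gcd.
We find integers such that 17*x0 + 17*y0 = 17

Step 3: Scale the particular solution.
Multiply by 17/17 = 1:
j = 0, k = 1

Step 4: Verify.
17*(0) + 17*(1) = 17 = 17 ✓

j = 0, k = 1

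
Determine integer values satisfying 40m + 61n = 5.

Step 1: Check solvability.
gcd(40, 61) = 1
Since 1 divides 5, solutions exist.

Step 2: Apply extended Euclidean algorithm to find gcd.
We find integers such that 40*x0 + 61*y0 = 1

Step 3: Scale the particular solution.
Multiply by 5/1 = 5:
m = 145, n = -95

Step 4: Verify.
40*(145) + 61*(-95) = 5 = 5 ✓

m = 145, n = -95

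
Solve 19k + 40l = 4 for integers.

Step 1: Check solvability.
gcd(19, 40) = 1
Since 1 divides 4, solutions exist.

Step 2: Apply extended Euclidean algorithm to find gcd.
We find integers such that 19*x0 + 40*y0 = 1

Step 3: Scale the particular solution.
Multiply by 4/1 = 4:
k = 76, l = -36

Step 4: Verify.
19*(76) + 40*(-36) = 4 = 4 ✓

k = 76, l = -36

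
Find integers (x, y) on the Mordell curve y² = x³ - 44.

Try small integer x values and check whether x³ - 44 is a perfect square.
x = 5: x³ - 44 = 5³ - 44 = 125 - 44 = 81
Is 81 a perfect square? 9² = 81 ✓
So (x, y) = (5, 9) is a solution.

x = 5, y = 9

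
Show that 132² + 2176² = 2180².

Compute a² + b² = 132² + 2176² = 17424 + 4734976 = 4752400
Compute c² = 2180² = 4752400
Since 4752400 = 4752400, confirmed.

Yes, it is a Pythagorean triple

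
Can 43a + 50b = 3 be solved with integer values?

Step 1: Compute gcd(43, 50).
gcd(43, 50) = 1

Step 2: Check divisibility.
Does 1 divide 3? 3 = 1 x 3, so yes.

By the theorem on linear Diophantine equations, 43a + 50b = 3 has integer solutions if and only if gcd(43, 50) divides 3. Since 1 | 3, solutions exist.

Yes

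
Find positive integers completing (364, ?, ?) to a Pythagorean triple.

We need the other leg and hypotenuse such that 364² + x² = c².
Take x = 27, c = 365: 364² + 27² = 132496 + 729 = 133225 = 365² ✓
Triple: (27, 364, 365)

(27, 364, 365)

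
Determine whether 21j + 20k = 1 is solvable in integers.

Step 1: Compute gcd(21, 20).
gcd(21, 20) = 1

Step 2: Check divisibility.
Does 1 divide 1? 1 = 1 x 1, so yes.

By the theorem on linear Diophantine equations, 21j + 20k = 1 has integer solutions if and only if gcd(21, 20) divides 1. Since 1 | 1, solutions exist.

Yes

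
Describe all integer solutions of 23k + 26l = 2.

Step 1: Compute gcd(23, 26) = 1.
Since 1 divides 2, solutions exist.

Step 2: Find a particular solution using extended Euclidean algorithm.
We get k₀ = -18, l₀ = 16.
Check: 23*-18 + 26*16 = 2 = 2 ✓

Step 3: Write the general solution.
k = -18 + (26/1)t = -18 + 26t
l = 16 - (23/1)t = 16 - 23t
for any integer t.

k = -18 + 26t, l = 16 - 23t for integer t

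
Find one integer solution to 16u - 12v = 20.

Step 1: Check solvability.
gcd(16, 12) = 4
Since 4 divides 20, solutions exist.

Step 2: Apply extended Euclidean algorithm to find gcd.
We find integers such that 16*x0 + 12*y0 = 4

Step 3: Scale the particular solution.
Multiply by 20/4 = 5:
u = 5, v = 5

Step 4: Verify.
16*(5) - 12*(5) = 20 = 20 ✓

u = 5, v = 5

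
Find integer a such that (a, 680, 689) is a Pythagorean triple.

a² = c² - b² = 689² - 680² = 474721 - 462400 = 12321
a = sqrt(12321) = 111

111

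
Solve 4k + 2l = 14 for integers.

Step 1: Check solvability.
gcd(4, 2) = 2
Since 2 divides 14, solutions exist.

Step 2: Apply extended Euclidean algorithm to find gcd.
We find integers such that 4*x0 + 2*y0 = 2

Step 3: Scale the particular solution.
Multiply by 14/2 = 7:
k = 0, l = 7

Step 4: Verify.
4*(0) + 2*(7) = 14 = 14 ✓

k = 0, l = 7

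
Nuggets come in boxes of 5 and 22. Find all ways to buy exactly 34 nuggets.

We need non-negative integers (x, y) with 5x + 22y = 34.
For each x in 0..6, check if 34 - 5x is a non-negative multiple of 22.
No x yields an integer y ≥ 0.

No solution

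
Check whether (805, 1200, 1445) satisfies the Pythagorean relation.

Compute a² + b²:
805² + 1200² = 648025 + 1440000 = 2088025
Compute c²:
1445² = 2088025
Since 2088025 = 2088025, it is a Pythagorean triple.

Yes, it is a Pythagorean triple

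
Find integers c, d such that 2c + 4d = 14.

Step 1: Check solvability.
gcd(2, 4) = 2
Since 2 divides 14, solutions exist.

Step 2: Apply extended Euclidean algorithm to find gcd.
We find integers such that 2*x0 + 4*y0 = 2

Step 3: Scale the particular solution.
Multiply by 14/2 = 7:
c = 7, d = 0

Step 4: Verify.
2*(7) + 4*(0) = 14 = 14 ✓

c = 7, d = 0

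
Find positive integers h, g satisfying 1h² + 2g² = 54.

Try small values of h and check whether (54 - 1h²)/2 is a perfect square.
h = 6: 1·6² = 36, so 2g² = 54 - 36 = 18, giving g² = 9, g = 3.
Check: 1·6² + 2·3² = 36 + 18 = 54 ✓

h = 6, g = 3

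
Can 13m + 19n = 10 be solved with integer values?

Step 1: Compute gcd(13, 19).
gcd(13, 19) = 1

Step 2: Check divisibility.
Does 1 divide 10? 10 = 1 x 10, so yes.

By the theorem on linear Diophantine equations, 13m + 19n = 10 has integer solutions if and only if gcd(13, 19) divides 10. Since 1 | 10, solutions exist.

Yes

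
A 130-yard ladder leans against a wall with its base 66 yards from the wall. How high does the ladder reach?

The ladder, wall, and ground form a right triangle with hypotenuse 130 and one leg 66.
By the Pythagorean theorem: h² = 130² - 66² = 16900 - 4356 = 12544
h = √12544 = 112 yards

112 yards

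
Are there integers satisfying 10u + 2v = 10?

Step 1: Compute gcd(10, 2).
gcd(10, 2) = 2

Step 2: Check divisibility.
Does 2 divide 10? 10 = 2 x 5, so yes.

By the theorem on linear Diophantine equations, 10u + 2v = 10 has integer solutions if and only if gcd(10, 2) divides 10. Since 2 | 10, solutions exist.

Yes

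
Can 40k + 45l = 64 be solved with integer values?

Step 1: Compute gcd(40, 45).
gcd(40, 45) = 5

Step 2: Check divisibility.
Does 5 divide 64? 64 = 5 x 12 + 4, so no.

By the theorem on linear Diophantine equations, 40k + 45l = 64 has integer solutions if and only if gcd(40, 45) divides 64. Since 5 does not divide 64, no solutions exist.

No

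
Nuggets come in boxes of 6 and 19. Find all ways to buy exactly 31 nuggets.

We need non-negative integers (x, y) with 6x + 19y = 31.
For each x in 0..5, check if 31 - 6x is a non-negative multiple of 19.
x = 2: 19y = 19, y = 1 ✓

(2 boxes of 6, 1 boxes of 19)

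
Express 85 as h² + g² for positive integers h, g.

We need to find integers h, g > 0 such that h² + g² = 85.
Trying h = 2: g² = 85 - 2² = 85 - 4 = 81
g = 9
Check: 2² + 9² = 4 + 81 = 85 ✓

85 = 2² + 9²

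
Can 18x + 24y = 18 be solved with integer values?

Step 1: Compute gcd(18, 24).
gcd(18, 24) = 6

Step 2: Check divisibility.
Does 6 divide 18? 18 = 6 x 3, so yes.

By the theorem on linear Diophantine equations, 18x + 24y = 18 has integer solutions if and only if gcd(18, 24) divides 18. Since 6 | 18, solutions exist.

Yes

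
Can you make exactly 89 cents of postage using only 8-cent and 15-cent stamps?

We need non-negative x, y with 8x + 15y = 89.
gcd(8, 15) = 1 divides 89, so integer solutions exist, but checking x = 0..11 shows none with y ≥ 0.
So 89 cannot be made with non-negative stamp counts.

No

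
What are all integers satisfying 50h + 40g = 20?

Step 1: Compute gcd(50, 40) = 10.
Since 10 divides 20, solutions exist.

Step 2: Find a particular solution using extended Euclidean algorithm.
We get h₀ = 2, g₀ = -2.
Check: 50*2 + 40*-2 = 20 = 20 ✓

Step 3: Write the general solution.
h = 2 + (40/10)t = 2 + 4t
g = -2 - (50/10)t = -2 - 5t
for any integer t.

h = 2 + 4t, g = -2 - 5t for integer t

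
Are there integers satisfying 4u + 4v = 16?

Step 1: Compute gcd(4, 4).
gcd(4, 4) = 4

Step 2: Check divisibility.
Does 4 divide 16? 16 = 4 x 4, so yes.

By the theorem on linear Diophantine equations, 4u + 4v = 16 has integer solutions if and only if gcd(4, 4) divides 16. Since 4 | 16, solutions exist.

Yes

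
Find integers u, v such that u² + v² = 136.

We need to find integers u, v > 0 such that u² + v² = 136.
Trying u = 6: v² = 136 - 6² = 136 - 36 = 100
v = 10
Check: 6² + 10² = 36 + 100 = 136 ✓

136 = 6² + 10²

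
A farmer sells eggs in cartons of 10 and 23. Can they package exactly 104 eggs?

We need non-negative a, b with 10a + 23b = 104.
gcd(10, 23) = 1 divides 104, but no a in [0, 10] gives non-negative b.

No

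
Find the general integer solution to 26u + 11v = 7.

Step 1: Compute gcd(26, 11) = 1.
Since 1 divides 7, solutions exist.

Step 2: Find a particular solution using extended Euclidean algorithm.
We get u₀ = 21, v₀ = -49.
Check: 26*21 + 11*-49 = 7 = 7 ✓

Step 3: Write the general solution.
u = 21 + (11/1)t = 21 + 11t
v = -49 - (26/1)t = -49 - 26t
for any integer t.

u = 21 + 11t, v = -49 - 26t for integer t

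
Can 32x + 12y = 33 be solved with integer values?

Step 1: Compute gcd(32, 12).
gcd(32, 12) = 4

Step 2: Check divisibility.
Does 4 divide 33? 33 = 4 x 8 + 1, so no.

By the theorem on linear Diophantine equations, 32x + 12y = 33 has integer solutions if and only if gcd(32, 12) divides 33. Since 4 does not divide 33, no solutions exist.

No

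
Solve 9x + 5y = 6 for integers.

Step 1: Check solvability.
gcd(9, 5) = 1
Since 1 divides 6, solutions exist.

Step 2: Apply extended Euclidean algorithm to find gcd.
We find integers such that 9*x0 + 5*y0 = 1

Step 3: Scale the particular solution.
Multiply by 6/1 = 6:
x = -6, y = 12

Step 4: Verify.
9*(-6) + 5*(12) = 6 = 6 ✓

x = -6, y = 12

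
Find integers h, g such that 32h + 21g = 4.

Step 1: Check solvability.
gcd(32, 21) = 1
Since 1 divides 4, solutions exist.

Step 2: Apply extended Euclidean algorithm to find gcd.
We find integers such that 32*x0 + 21*y0 = 1

Step 3: Scale the particular solution.
Multiply by 4/1 = 4:
h = 8, g = -12

Step 4: Verify.
32*(8) + 21*(-12) = 4 = 4 ✓

h = 8, g = -12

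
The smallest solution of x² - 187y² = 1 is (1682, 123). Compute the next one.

Solutions to x² - Dy² = 1 are generated by powers of (x₀ + y₀√D).
The next solution satisfies x₁ + y₁√187 = (x₀ + y₀√187)², giving:
x₁ = x₀² + 187y₀² = 1682² + 187·123² = 2829124 + 2829123 = 5658247
y₁ = 2x₀y₀ = 2·1682·123 = 413772

Verify: 5658247² - 187·413772² = 32015759113009 - 32015759113008 = 1 ✓

x = 5658247, y = 413772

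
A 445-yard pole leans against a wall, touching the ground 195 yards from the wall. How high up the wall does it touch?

The ladder, wall, and ground form a right triangle with hypotenuse 445 and one leg 195.
By the Pythagorean theorem: h² = 445² - 195² = 198025 - 38025 = 160000
h = √160000 = 400 yards

400 yards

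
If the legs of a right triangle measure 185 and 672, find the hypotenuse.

c² = a² + b² = 185² + 672² = 34225 + 451584 = 485809
c = 697

697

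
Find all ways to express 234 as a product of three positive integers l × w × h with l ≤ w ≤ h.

Iterate l from 1 to ⌊234^(1/3)⌋. For each l dividing 234, iterate w ≥ l with w dividing 234/l, and set h = 234/(l·w).
Triples found (10): (1×1×234), (1×2×117), (1×3×78), (1×6×39), (1×9×26), (1×13×18), (2×3×39), (2×9×13), (3×3×26), (3×6×13)

(1×1×234), (1×2×117), (1×3×78), (1×6×39), (1×9×26), (1×13×18), (2×3×39), (2×9×13), (3×3×26), (3×6×13)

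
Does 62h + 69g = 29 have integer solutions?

Step 1: Compute gcd(62, 69).
gcd(62, 69) = 1

Step 2: Check divisibility.
Does 1 divide 29? 29 = 1 x 29, so yes.

By the theorem on linear Diophantine equations, 62h + 69g = 29 has integer solutions if and only if gcd(62, 69) divides 29. Since 1 | 29, solutions exist.

Yes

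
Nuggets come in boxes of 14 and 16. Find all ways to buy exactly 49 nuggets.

We need non-negative integers (x, y) with 14x + 16y = 49.
For each x in 0..3, check if 49 - 14x is a non-negative multiple of 16.
No x yields an integer y ≥ 0.

No solution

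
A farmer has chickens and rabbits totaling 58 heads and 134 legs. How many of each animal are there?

Let c = chickens, r = rabbits.
Heads: c + r = 58
Legs: 2c + 4r = 134
From the first equation, c = 58 - r. Substitute:
2(58 - r) + 4r = 134
116 + 2r = 134
r = (134 - 116)/2 = 9
c = 58 - 9 = 49

Chickens: 49, Rabbits: 9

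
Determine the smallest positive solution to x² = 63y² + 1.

We seek the smallest positive integers (x, y) with x² - 63y² = 1, i.e., x² = 63y² + 1.
Try successive y values:
y = 1: x² = 63·1² + 1 = 64, x = 8 ✓

Verify: 8² - 63·1² = 64 - 63 = 1 ✓

x = 8, y = 1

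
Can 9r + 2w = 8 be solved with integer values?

Step 1: Compute gcd(9, 2).
gcd(9, 2) = 1

Step 2: Check divisibility.
Does 1 divide 8? 8 = 1 x 8, so yes.

By the theorem on linear Diophantine equations, 9r + 2w = 8 has integer solutions if and only if gcd(9, 2) divides 8. Since 1 | 8, solutions exist.

Yes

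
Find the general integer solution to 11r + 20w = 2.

Step 1: Compute gcd(11, 20) = 1.
Since 1 divides 2, solutions exist.

Step 2: Find a particular solution using extended Euclidean algorithm.
We get r₀ = -18, w₀ = 10.
Check: 11*-18 + 20*10 = 2 = 2 ✓

Step 3: Write the general solution.
r = -18 + (20/1)t = -18 + 20t
w = 10 - (11/1)t = 10 - 11t
for any integer t.

r = -18 + 20t, w = 10 - 11t for integer t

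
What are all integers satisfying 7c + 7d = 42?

Step 1: Compute gcd(7, 7) = 7.
Since 7 divides 42, solutions exist.

Step 2: Find a particular solution using extended Euclidean algorithm.
We get c₀ = 0, d₀ = 6.
Check: 7*0 + 7*6 = 42 = 42 ✓

Step 3: Write the general solution.
c = 0 + (7/7)t = 0 + 1t
d = 6 - (7/7)t = 6 - 1t
for any integer t.

c = 0 + 1t, d = 6 - 1t for integer t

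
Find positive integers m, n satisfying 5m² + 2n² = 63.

Try small values of m and check whether (63 - 5m²)/2 is a perfect square.
m = 3: 5·3² = 45, so 2n² = 63 - 45 = 18, giving n² = 9, n = 3.
Check: 5·3² + 2·3² = 45 + 18 = 63 ✓

m = 3, n = 3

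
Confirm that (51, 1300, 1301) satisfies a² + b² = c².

Compute a² + b² = 51² + 1300² = 2601 + 1690000 = 1692601
Compute c² = 1301² = 1692601
Since 1692601 = 1692601, confirmed.

Yes, it is a Pythagorean triple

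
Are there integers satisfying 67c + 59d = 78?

Step 1: Compute gcd(67, 59).
gcd(67, 59) = 1

Step 2: Check divisibility.
Does 1 divide 78? 78 = 1 x 78, so yes.

By the theorem on linear Diophantine equations, 67c + 59d = 78 has integer solutions if and only if gcd(67, 59) divides 78. Since 1 | 78, solutions exist.

Yes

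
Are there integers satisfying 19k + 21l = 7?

Step 1: Compute gcd(19, 21).
gcd(19, 21) = 1

Step 2: Check divisibility.
Does 1 divide 7? 7 = 1 x 7, so yes.

By the theorem on linear Diophantine equations, 19k + 21l = 7 has integer solutions if and only if gcd(19, 21) divides 7. Since 1 | 7, solutions exist.

Yes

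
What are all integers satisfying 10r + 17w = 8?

Step 1: Compute gcd(10, 17) = 1.
Since 1 divides 8, solutions exist.

Step 2: Find a particular solution using extended Euclidean algorithm.
We get r₀ = -40, w₀ = 24.
Check: 10*-40 + 17*24 = 8 = 8 ✓

Step 3: Write the general solution.
r = -40 + (17/1)t = -40 + 17t
w = 24 - (10/1)t = 24 - 10t
for any integer t.

r = -40 + 17t, w = 24 - 10t for integer t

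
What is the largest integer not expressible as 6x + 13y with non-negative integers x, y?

For two coprime denominations a and b, the Frobenius number (largest value not representable as a non-negative combination) is ab - a - b.
Here gcd(6, 13) = 1, so they are coprime.
F(6, 13) = 6·13 - 6 - 13 = 78 - 19 = 59

59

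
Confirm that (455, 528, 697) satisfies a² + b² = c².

Compute a² + b² = 455² + 528² = 207025 + 278784 = 485809
Compute c² = 697² = 485809
Since 485809 = 485809, confirmed.

Yes, it is a Pythagorean triple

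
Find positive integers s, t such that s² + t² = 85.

Search for s with 85 - s² a perfect square.
s = 2: 85 - 2² = 85 - 4 = 81 = 9² ✓
So s = 2, t = 9.

s = 2, t = 9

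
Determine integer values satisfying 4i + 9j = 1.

Step 1: Check solvability.
gcd(4, 9) = 1
Since 1 divides 1, solutions exist.

Step 2: Apply extended Euclidean algorithm to find gcd.
We find integers such that 4*x0 + 9*y0 = 1

Step 3: Scale the particular solution.
Multiply by 1/1 = 1:
i = -2, j = 1

Step 4: Verify.
4*(-2) + 9*(1) = 1 = 1 ✓

i = -2, j = 1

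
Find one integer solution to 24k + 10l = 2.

Step 1: Check solvability.
gcd(24, 10) = 2
Since 2 divides 2, solutions exist.

Step 2: Apply extended Euclidean algorithm to find gcd.
We find integers such that 24*x0 + 10*y0 = 2

Step 3: Scale the particular solution.
Multiply by 2/2 = 1:
k = -2, l = 5

Step 4: Verify.
24*(-2) + 10*(5) = 2 = 2 ✓

k = -2, l = 5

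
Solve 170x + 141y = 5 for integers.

Step 1: Check solvability.
gcd(170, 141) = 1
Since 1 divides 5, solutions exist.

Step 2: Apply extended Euclidean algorithm to find gcd.
We find integers such that 170*x0 + 141*y0 = 1

Step 3: Scale the particular solution.
Multiply by 5/1 = 5:
x = -170, y = 205

Step 4: Verify.
170*(-170) + 141*(205) = 5 = 5 ✓

x = -170, y = 205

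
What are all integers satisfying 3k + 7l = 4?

Step 1: Compute gcd(3, 7) = 1.
Since 1 divides 4, solutions exist.

Step 2: Find a particular solution using extended Euclidean algorithm.
We get k₀ = -8, l₀ = 4.
Check: 3*-8 + 7*4 = 4 = 4 ✓

Step 3: Write the general solution.
k = -8 + (7/1)t = -8 + 7t
l = 4 - (3/1)t = 4 - 3t
for any integer t.

k = -8 + 7t, l = 4 - 3t for integer t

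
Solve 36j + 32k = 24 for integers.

Step 1: Check solvability.
gcd(36, 32) = 4
Since 4 divides 24, solutions exist.

Step 2: Apply extended Euclidean algorithm to find gcd.
We find integers such that 36*x0 + 32*y0 = 4

Step 3: Scale the particular solution.
Multiply by 24/4 = 6:
j = 6, k = -6

Step 4: Verify.
36*(6) + 32*(-6) = 24 = 24 ✓

j = 6, k = -6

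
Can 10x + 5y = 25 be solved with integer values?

Step 1: Compute gcd(10, 5).
gcd(10, 5) = 5

Step 2: Check divisibility.
Does 5 divide 25? 25 = 5 x 5, so yes.

By the theorem on linear Diophantine equations, 10x + 5y = 25 has integer solutions if and only if gcd(10, 5) divides 25. Since 5 | 25, solutions exist.

Yes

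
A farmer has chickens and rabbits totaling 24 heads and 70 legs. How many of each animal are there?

Let c = chickens, r = rabbits.
Heads: c + r = 24
Legs: 2c + 4r = 70
From the first equation, c = 24 - r. Substitute:
2(24 - r) + 4r = 70
48 + 2r = 70
r = (70 - 48)/2 = 11
c = 24 - 11 = 13

Chickens: 13, Rabbits: 11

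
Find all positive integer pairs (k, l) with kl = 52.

The positive divisors of 52 are: 1, 2, 4, 13, 26, 52.
Each divisor d gives the pair (d, 52/d):
(1, 52), (2, 26), (4, 13), (13, 4), (26, 2), (52, 1)

(1, 52), (2, 26), (4, 13), (13, 4), (26, 2), (52, 1)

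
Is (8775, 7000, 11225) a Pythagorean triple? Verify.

Compute a² + b² = 8775² + 7000² = 77000625 + 49000000 = 126000625
Compute c² = 11225² = 126000625
Since 126000625 = 126000625, confirmed.

Yes, it is a Pythagorean triple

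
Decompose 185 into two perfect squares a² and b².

We need to find integers a, b > 0 such that a² + b² = 185.
Trying a = 4: b² = 185 - 4² = 185 - 16 = 169
b = 13
Check: 4² + 13² = 16 + 169 = 185 ✓

185 = 4² + 13²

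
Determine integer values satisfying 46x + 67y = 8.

Step 1: Check solvability.
gcd(46, 67) = 1
Since 1 divides 8, solutions exist.

Step 2: Apply extended Euclidean algorithm to find gcd.
We find integers such that 46*x0 + 67*y0 = 1

Step 3: Scale the particular solution.
Multiply by 8/1 = 8:
x = -128, y = 88

Step 4: Verify.
46*(-128) + 67*(88) = 8 = 8 ✓

x = -128, y = 88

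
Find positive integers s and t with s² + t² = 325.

We need to find integers s, t > 0 such that s² + t² = 325.
Trying s = 1: t² = 325 - 1² = 325 - 1 = 324
t = 18
Check: 1² + 18² = 1 + 324 = 325 ✓

325 = 1² + 18²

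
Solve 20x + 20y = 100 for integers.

Step 1: Check solvability.
gcd(20, 20) = 20
Since 20 divides 100, solutions exist.

Step 2: Apply extended Euclidean algorithm to find gcd.
We find integers such that 20*x0 + 20*y0 = 20

Step 3: Scale the particular solution.
Multiply by 100/20 = 5:
x = 0, y = 5

Step 4: Verify.
20*(0) + 20*(5) = 100 = 100 ✓

x = 0, y = 5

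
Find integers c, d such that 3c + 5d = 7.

Step 1: Check solvability.
gcd(3, 5) = 1
Since 1 divides 7, solutions exist.

Step 2: Apply extended Euclidean algorithm to find gcd.
We find integers such that 3*x0 + 5*y0 = 1

Step 3: Scale the particular solution.
Multiply by 7/1 = 7:
c = 14, d = -7

Step 4: Verify.
3*(14) + 5*(-7) = 7 = 7 ✓

c = 14, d = -7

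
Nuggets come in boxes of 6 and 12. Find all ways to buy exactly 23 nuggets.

We need non-negative integers (x, y) with 6x + 12y = 23.
For each x in 0..3, check if 23 - 6x is a non-negative multiple of 12.
No x yields an integer y ≥ 0.

No solution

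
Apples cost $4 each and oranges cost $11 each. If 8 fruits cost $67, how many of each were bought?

Let a = apples, o = oranges.
a + o = 8
4a + 11o = 67
Substitute o = 8 - a:
4a + 11(8 - a) = 67
(4 - 11)a = 67 - 88
-7a = -21
a = 3, o = 8 - 3 = 5

Apples: 3, Oranges: 5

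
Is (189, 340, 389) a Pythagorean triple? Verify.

Compute a² + b² = 189² + 340² = 35721 + 115600 = 151321
Compute c² = 389² = 151321
Since 151321 = 151321, confirmed.

Yes, it is a Pythagorean triple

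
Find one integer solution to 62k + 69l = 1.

Step 1: Check solvability.
gcd(62, 69) = 1
Since 1 divides 1, solutions exist.

Step 2: Apply extended Euclidean algorithm to find gcd.
We find integers such that 62*x0 + 69*y0 = 1

Step 3: Scale the particular solution.
Multiply by 1/1 = 1:
k = -10, l = 9

Step 4: Verify.
62*(-10) + 69*(9) = 1 = 1 ✓

k = -10, l = 9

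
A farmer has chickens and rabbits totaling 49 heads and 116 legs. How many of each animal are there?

Let c = chickens, r = rabbits.
Heads: c + r = 49
Legs: 2c + 4r = 116
From the first equation, c = 49 - r. Substitute:
2(49 - r) + 4r = 116
98 + 2r = 116
r = (116 - 98)/2 = 9
c = 49 - 9 = 40

Chickens: 40, Rabbits: 9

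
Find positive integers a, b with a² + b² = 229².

We need a² + b² = 229² = 52441.
Trying: 221² + 60² = 48841 + 3600 = 52441 ✓

(221, 60, 229)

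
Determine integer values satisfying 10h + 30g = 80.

Step 1: Check solvability.
gcd(10, 30) = 10
Since 10 divides 80, solutions exist.

Step 2: Apply extended Euclidean algorithm to find gcd.
We find integers such that 10*x0 + 30*y0 = 10

Step 3: Scale the particular solution.
Multiply by 80/10 = 8:
h = 8, g = 0

Step 4: Verify.
10*(8) + 30*(0) = 80 = 80 ✓

h = 8, g = 0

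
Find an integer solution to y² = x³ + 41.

Try small integer x values and check whether x³ + 41 is a perfect square.
x = 2: x³ + 41 = 2³ + 41 = 8 + 41 = 49
Is 49 a perfect square? 7² = 49 ✓
So (x, y) = (2, 7) is a solution.

x = 2, y = 7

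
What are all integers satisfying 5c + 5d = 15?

Step 1: Compute gcd(5, 5) = 5.
Since 5 divides 15, solutions exist.

Step 2: Find a particular solution using extended Euclidean algorithm.
We get c₀ = 0, d₀ = 3.
Check: 5*0 + 5*3 = 15 = 15 ✓

Step 3: Write the general solution.
c = 0 + (5/5)t = 0 + 1t
d = 3 - (5/5)t = 3 - 1t
for any integer t.

c = 0 + 1t, d = 3 - 1t for integer t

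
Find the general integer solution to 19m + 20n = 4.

Step 1: Compute gcd(19, 20) = 1.
Since 1 divides 4, solutions exist.

Step 2: Find a particular solution using extended Euclidean algorithm.
We get m₀ = -4, n₀ = 4.
Check: 19*-4 + 20*4 = 4 = 4 ✓

Step 3: Write the general solution.
m = -4 + (20/1)t = -4 + 20t
n = 4 - (19/1)t = 4 - 19t
for any integer t.

m = -4 + 20t, n = 4 - 19t for integer t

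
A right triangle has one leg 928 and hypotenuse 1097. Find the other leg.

a² = c² - b² = 1203409 - 861184 = 342225
a = 585

585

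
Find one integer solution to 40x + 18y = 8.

Step 1: Check solvability.
gcd(40, 18) = 2
Since 2 divides 8, solutions exist.

Step 2: Apply extended Euclidean algorithm to find gcd.
We find integers such that 40*x0 + 18*y0 = 2

Step 3: Scale the particular solution.
Multiply by 8/2 = 4:
x = -16, y = 36

Step 4: Verify.
40*(-16) + 18*(36) = 8 = 8 ✓

x = -16, y = 36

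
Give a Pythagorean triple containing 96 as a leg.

We need the other leg and hypotenuse such that 96² + x² = c².
Take x = 247, c = 265: 96² + 247² = 9216 + 61009 = 70225 = 265² ✓
Triple: (247, 96, 265)

(247, 96, 265)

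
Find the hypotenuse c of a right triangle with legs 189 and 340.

c² = a² + b² = 189² + 340² = 35721 + 115600 = 151321
c = 389

389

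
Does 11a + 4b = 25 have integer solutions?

Step 1: Compute gcd(11, 4).
gcd(11, 4) = 1

Step 2: Check divisibility.
Does 1 divide 25? 25 = 1 x 25, so yes.

By the theorem on linear Diophantine equations, 11a + 4b = 25 has integer solutions if and only if gcd(11, 4) divides 25. Since 1 | 25, solutions exist.

Yes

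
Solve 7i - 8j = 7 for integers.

Step 1: Check solvability.
gcd(7, 8) = 1
Since 1 divides 7, solutions exist.

Step 2: Apply extended Euclidean algorithm to find gcd.
We find integers such that 7*x0 + 8*y0 = 1

Step 3: Scale the particular solution.
Multiply by 7/1 = 7:
i = -7, j = -7

Step 4: Verify.
7*(-7) - 8*(-7) = 7 = 7 ✓

i = -7, j = -7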